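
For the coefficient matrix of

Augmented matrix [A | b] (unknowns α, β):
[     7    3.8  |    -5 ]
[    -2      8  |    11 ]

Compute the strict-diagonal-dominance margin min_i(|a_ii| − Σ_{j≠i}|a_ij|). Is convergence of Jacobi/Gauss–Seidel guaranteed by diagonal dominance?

3.2

row 1: |7| − (3.8) = 3.2
row 2: |8| − (2) = 6
minimum over rows = 3.2 → strictly diagonally dominant (convergence guaranteed)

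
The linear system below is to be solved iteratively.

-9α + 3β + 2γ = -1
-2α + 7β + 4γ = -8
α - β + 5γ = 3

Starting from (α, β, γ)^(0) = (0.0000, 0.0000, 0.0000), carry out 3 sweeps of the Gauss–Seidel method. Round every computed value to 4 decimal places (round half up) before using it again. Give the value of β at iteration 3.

Iteration 1:
  α = (-1 - (3)·0.0000 - (2)·0.0000) / (-9) = 0.1111
  β = (-8 - (-2)·0.1111 - (4)·0.0000) / (7) = -1.1111
  γ = (3 - (1)·0.1111 - (-1)·-1.1111) / (5) = 0.3556
Iteration 2:
  α = (-1 - (3)·-1.1111 - (2)·0.3556) / (-9) = -0.1802
  β = (-8 - (-2)·-0.1802 - (4)·0.3556) / (7) = -1.3975
  γ = (3 - (1)·-0.1802 - (-1)·-1.3975) / (5) = 0.3565
Iteration 3:
  α = (-1 - (3)·-1.3975 - (2)·0.3565) / (-9) = -0.2755
  β = (-8 - (-2)·-0.2755 - (4)·0.3565) / (7) = -1.4253
  γ = (3 - (1)·-0.2755 - (-1)·-1.4253) / (5) = 0.3700

-1.4253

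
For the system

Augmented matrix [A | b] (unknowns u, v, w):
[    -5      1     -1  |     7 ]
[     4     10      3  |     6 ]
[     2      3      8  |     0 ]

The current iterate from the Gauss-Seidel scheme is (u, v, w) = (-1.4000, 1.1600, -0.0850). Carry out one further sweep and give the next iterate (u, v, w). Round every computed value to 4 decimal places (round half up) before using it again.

(-1.1510, 1.0859, -0.1195)

One sweep:
  u = (7 - (1)·1.1600 - (-1)·-0.0850) / (-5) = -1.1510
  v = (6 - (4)·-1.1510 - (3)·-0.0850) / (10) = 1.0859
  w = (0 - (2)·-1.1510 - (3)·1.0859) / (8) = -0.1195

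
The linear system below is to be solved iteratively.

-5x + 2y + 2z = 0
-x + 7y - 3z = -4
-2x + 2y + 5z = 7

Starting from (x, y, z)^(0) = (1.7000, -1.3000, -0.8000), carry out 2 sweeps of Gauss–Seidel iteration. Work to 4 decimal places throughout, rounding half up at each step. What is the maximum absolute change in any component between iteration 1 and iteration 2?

1.1215

Iteration 1:
  x = (0 - (2)·-1.3000 - (2)·-0.8000) / (-5) = -0.8400
  y = (-4 - (-1)·-0.8400 - (-3)·-0.8000) / (7) = -1.0343
  z = (7 - (-2)·-0.8400 - (2)·-1.0343) / (5) = 1.4777
Iteration 2:
  x = (0 - (2)·-1.0343 - (2)·1.4777) / (-5) = 0.1774
  y = (-4 - (-1)·0.1774 - (-3)·1.4777) / (7) = 0.0872
  z = (7 - (-2)·0.1774 - (2)·0.0872) / (5) = 1.4361
Change: (1.0174, 1.1215, -0.0416) → max |·| = 1.1215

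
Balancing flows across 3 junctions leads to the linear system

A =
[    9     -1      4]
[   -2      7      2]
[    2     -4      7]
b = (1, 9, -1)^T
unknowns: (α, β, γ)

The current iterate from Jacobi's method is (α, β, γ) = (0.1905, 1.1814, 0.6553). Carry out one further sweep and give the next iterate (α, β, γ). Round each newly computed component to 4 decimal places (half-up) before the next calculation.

One sweep:
  α = (1 - (-1)·1.1814 - (4)·0.6553) / (9) = -0.0489
  β = (9 - (-2)·0.1905 - (2)·0.6553) / (7) = 1.1529
  γ = (-1 - (2)·0.1905 - (-4)·1.1814) / (7) = 0.4778

(-0.0489, 1.1529, 0.4778)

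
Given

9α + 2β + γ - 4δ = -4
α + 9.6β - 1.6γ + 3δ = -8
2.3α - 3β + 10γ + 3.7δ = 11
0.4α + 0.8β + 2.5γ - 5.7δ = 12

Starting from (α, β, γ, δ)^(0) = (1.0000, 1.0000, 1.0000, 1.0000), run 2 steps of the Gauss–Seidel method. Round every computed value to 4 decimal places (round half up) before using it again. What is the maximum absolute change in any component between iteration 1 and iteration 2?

1.6074

Iteration 1:
  α = (-4 - (2)·1.0000 - (1)·1.0000 - (-4)·1.0000) / (9) = -0.3333
  β = (-8 - (1)·-0.3333 - (-1.6)·1.0000 - (3)·1.0000) / (9.6) = -0.9444
  γ = (11 - (2.3)·-0.3333 - (-3)·-0.9444 - (3.7)·1.0000) / (10) = 0.5233
  δ = (12 - (0.4)·-0.3333 - (0.8)·-0.9444 - (2.5)·0.5233) / (-5.7) = -2.0317
Iteration 2:
  α = (-4 - (2)·-0.9444 - (1)·0.5233 - (-4)·-2.0317) / (9) = -1.1957
  β = (-8 - (1)·-1.1957 - (-1.6)·0.5233 - (3)·-2.0317) / (9.6) = 0.0133
  γ = (11 - (2.3)·-1.1957 - (-3)·0.0133 - (3.7)·-2.0317) / (10) = 2.1307
  δ = (12 - (0.4)·-1.1957 - (0.8)·0.0133 - (2.5)·2.1307) / (-5.7) = -1.2528
Change: (-0.8624, 0.9577, 1.6074, 0.7789) → max |·| = 1.6074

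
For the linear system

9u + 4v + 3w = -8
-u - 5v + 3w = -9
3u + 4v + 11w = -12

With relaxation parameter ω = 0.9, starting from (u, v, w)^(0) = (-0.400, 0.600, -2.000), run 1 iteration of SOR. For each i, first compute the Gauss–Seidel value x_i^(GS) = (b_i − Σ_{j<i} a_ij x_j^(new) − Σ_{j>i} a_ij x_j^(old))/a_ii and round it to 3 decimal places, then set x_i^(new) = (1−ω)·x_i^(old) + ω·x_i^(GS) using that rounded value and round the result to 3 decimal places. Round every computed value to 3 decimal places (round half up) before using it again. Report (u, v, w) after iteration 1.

Iteration 1:
  u: GS value = (-8 - (4)·0.600 - (3)·-2.000) / (9) = -0.489;  u ← (1−ω)·-0.400 + ω·-0.489 = -0.480
  v: GS value = (-9 - (-1)·-0.480 - (3)·-2.000) / (-5) = 0.696;  v ← (1−ω)·0.600 + ω·0.696 = 0.686
  w: GS value = (-12 - (3)·-0.480 - (4)·0.686) / (11) = -1.209;  w ← (1−ω)·-2.000 + ω·-1.209 = -1.288

(-0.480, 0.686, -1.288)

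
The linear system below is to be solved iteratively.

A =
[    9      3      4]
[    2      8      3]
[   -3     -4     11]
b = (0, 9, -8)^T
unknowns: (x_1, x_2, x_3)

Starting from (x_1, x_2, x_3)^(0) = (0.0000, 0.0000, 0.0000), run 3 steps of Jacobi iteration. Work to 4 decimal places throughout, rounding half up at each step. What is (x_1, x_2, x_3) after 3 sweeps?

Iteration 1:
  x_1 = (0 - (3)·0.0000 - (4)·0.0000) / (9) = 0.0000
  x_2 = (9 - (2)·0.0000 - (3)·0.0000) / (8) = 1.1250
  x_3 = (-8 - (-3)·0.0000 - (-4)·0.0000) / (11) = -0.7273
Iteration 2:
  x_1 = (0 - (3)·1.1250 - (4)·-0.7273) / (9) = -0.0518
  x_2 = (9 - (2)·0.0000 - (3)·-0.7273) / (8) = 1.3977
  x_3 = (-8 - (-3)·0.0000 - (-4)·1.1250) / (11) = -0.3182
Iteration 3:
  x_1 = (0 - (3)·1.3977 - (4)·-0.3182) / (9) = -0.3245
  x_2 = (9 - (2)·-0.0518 - (3)·-0.3182) / (8) = 1.2573
  x_3 = (-8 - (-3)·-0.0518 - (-4)·1.3977) / (11) = -0.2331

(-0.3245, 1.2573, -0.2331)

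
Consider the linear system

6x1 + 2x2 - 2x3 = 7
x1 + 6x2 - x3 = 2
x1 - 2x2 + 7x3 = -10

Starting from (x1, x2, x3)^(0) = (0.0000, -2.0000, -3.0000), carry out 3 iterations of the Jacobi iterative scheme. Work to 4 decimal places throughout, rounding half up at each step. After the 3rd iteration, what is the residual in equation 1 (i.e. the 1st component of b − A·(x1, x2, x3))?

-0.1322

Iteration 1:
  x1 = (7 - (2)·-2.0000 - (-2)·-3.0000) / (6) = 0.8333
  x2 = (2 - (1)·0.0000 - (-1)·-3.0000) / (6) = -0.1667
  x3 = (-10 - (1)·0.0000 - (-2)·-2.0000) / (7) = -2.0000
Iteration 2:
  x1 = (7 - (2)·-0.1667 - (-2)·-2.0000) / (6) = 0.5556
  x2 = (2 - (1)·0.8333 - (-1)·-2.0000) / (6) = -0.1389
  x3 = (-10 - (1)·0.8333 - (-2)·-0.1667) / (7) = -1.5952
Iteration 3:
  x1 = (7 - (2)·-0.1389 - (-2)·-1.5952) / (6) = 0.6812
  x2 = (2 - (1)·0.5556 - (-1)·-1.5952) / (6) = -0.0251
  x3 = (-10 - (1)·0.5556 - (-2)·-0.1389) / (7) = -1.5476
Residual b − A·x = (-0.1322, -0.0782, 0.1018)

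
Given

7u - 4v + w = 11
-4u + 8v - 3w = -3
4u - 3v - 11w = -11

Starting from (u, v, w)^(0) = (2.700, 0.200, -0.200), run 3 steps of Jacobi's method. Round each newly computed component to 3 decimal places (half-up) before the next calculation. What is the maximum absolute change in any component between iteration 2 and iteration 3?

Iteration 1:
  u = (11 - (-4)·0.200 - (1)·-0.200) / (7) = 1.714
  v = (-3 - (-4)·2.700 - (-3)·-0.200) / (8) = 0.900
  w = (-11 - (4)·2.700 - (-3)·0.200) / (-11) = 1.927
Iteration 2:
  u = (11 - (-4)·0.900 - (1)·1.927) / (7) = 1.810
  v = (-3 - (-4)·1.714 - (-3)·1.927) / (8) = 1.205
  w = (-11 - (4)·1.714 - (-3)·0.900) / (-11) = 1.378
Iteration 3:
  u = (11 - (-4)·1.205 - (1)·1.378) / (7) = 2.063
  v = (-3 - (-4)·1.810 - (-3)·1.378) / (8) = 1.047
  w = (-11 - (4)·1.810 - (-3)·1.205) / (-11) = 1.330
Change: (0.253, -0.158, -0.048) → max |·| = 0.253

0.253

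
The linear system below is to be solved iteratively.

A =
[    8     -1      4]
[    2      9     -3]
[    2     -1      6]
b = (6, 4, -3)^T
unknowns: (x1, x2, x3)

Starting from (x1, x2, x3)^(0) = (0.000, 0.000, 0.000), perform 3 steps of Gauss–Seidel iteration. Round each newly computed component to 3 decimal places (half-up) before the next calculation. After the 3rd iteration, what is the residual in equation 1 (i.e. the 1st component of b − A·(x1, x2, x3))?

Iteration 1:
  x1 = (6 - (-1)·0.000 - (4)·0.000) / (8) = 0.750
  x2 = (4 - (2)·0.750 - (-3)·0.000) / (9) = 0.278
  x3 = (-3 - (2)·0.750 - (-1)·0.278) / (6) = -0.704
Iteration 2:
  x1 = (6 - (-1)·0.278 - (4)·-0.704) / (8) = 1.137
  x2 = (4 - (2)·1.137 - (-3)·-0.704) / (9) = -0.043
  x3 = (-3 - (2)·1.137 - (-1)·-0.043) / (6) = -0.886
Iteration 3:
  x1 = (6 - (-1)·-0.043 - (4)·-0.886) / (8) = 1.188
  x2 = (4 - (2)·1.188 - (-3)·-0.886) / (9) = -0.115
  x3 = (-3 - (2)·1.188 - (-1)·-0.115) / (6) = -0.915
Residual b − A·x = (0.041, -0.086, -0.001)

0.041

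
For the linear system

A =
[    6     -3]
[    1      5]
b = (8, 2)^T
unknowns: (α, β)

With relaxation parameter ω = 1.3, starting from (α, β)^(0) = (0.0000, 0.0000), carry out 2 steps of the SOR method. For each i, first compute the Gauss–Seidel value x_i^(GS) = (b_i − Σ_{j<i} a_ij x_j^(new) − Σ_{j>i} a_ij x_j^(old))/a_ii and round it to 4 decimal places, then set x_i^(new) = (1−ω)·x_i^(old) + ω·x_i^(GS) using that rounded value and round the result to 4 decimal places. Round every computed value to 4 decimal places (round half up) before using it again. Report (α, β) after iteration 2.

Iteration 1:
  α: GS value = (8 - (-3)·0.0000) / (6) = 1.3333;  α ← (1−ω)·0.0000 + ω·1.3333 = 1.7333
  β: GS value = (2 - (1)·1.7333) / (5) = 0.0533;  β ← (1−ω)·0.0000 + ω·0.0533 = 0.0693
Iteration 2:
  α: GS value = (8 - (-3)·0.0693) / (6) = 1.3680;  α ← (1−ω)·1.7333 + ω·1.3680 = 1.2584
  β: GS value = (2 - (1)·1.2584) / (5) = 0.1483;  β ← (1−ω)·0.0693 + ω·0.1483 = 0.1720

(1.2584, 0.1720)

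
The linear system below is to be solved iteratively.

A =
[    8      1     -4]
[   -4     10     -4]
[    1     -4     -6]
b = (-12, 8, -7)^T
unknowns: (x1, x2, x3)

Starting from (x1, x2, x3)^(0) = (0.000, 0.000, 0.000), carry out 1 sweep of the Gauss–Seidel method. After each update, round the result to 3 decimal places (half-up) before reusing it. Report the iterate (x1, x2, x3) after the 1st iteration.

Iteration 1:
  x1 = (-12 - (1)·0.000 - (-4)·0.000) / (8) = -1.500
  x2 = (8 - (-4)·-1.500 - (-4)·0.000) / (10) = 0.200
  x3 = (-7 - (1)·-1.500 - (-4)·0.200) / (-6) = 0.783

(-1.500, 0.200, 0.783)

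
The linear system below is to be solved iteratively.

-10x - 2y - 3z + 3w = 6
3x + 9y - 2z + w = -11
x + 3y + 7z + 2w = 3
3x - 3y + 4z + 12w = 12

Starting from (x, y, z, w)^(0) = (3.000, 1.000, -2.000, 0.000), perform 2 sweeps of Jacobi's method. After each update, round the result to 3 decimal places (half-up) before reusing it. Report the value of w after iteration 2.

Iteration 1:
  x = (6 - (-2)·1.000 - (-3)·-2.000 - (3)·0.000) / (-10) = -0.200
  y = (-11 - (3)·3.000 - (-2)·-2.000 - (1)·0.000) / (9) = -2.667
  z = (3 - (1)·3.000 - (3)·1.000 - (2)·0.000) / (7) = -0.429
  w = (12 - (3)·3.000 - (-3)·1.000 - (4)·-2.000) / (12) = 1.167
Iteration 2:
  x = (6 - (-2)·-2.667 - (-3)·-0.429 - (3)·1.167) / (-10) = 0.412
  y = (-11 - (3)·-0.200 - (-2)·-0.429 - (1)·1.167) / (9) = -1.381
  z = (3 - (1)·-0.200 - (3)·-2.667 - (2)·1.167) / (7) = 1.267
  w = (12 - (3)·-0.200 - (-3)·-2.667 - (4)·-0.429) / (12) = 0.526

0.526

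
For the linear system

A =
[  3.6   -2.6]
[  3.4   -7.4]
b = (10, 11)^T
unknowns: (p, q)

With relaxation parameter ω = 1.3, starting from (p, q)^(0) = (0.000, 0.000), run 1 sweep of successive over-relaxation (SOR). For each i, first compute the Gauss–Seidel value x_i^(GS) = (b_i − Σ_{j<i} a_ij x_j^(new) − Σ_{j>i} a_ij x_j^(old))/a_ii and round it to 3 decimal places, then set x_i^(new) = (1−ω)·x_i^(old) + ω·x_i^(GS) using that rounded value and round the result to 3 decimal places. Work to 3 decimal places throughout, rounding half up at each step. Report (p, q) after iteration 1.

(3.611, 0.225)

Iteration 1:
  p: GS value = (10 - (-2.6)·0.000) / (3.6) = 2.778;  p ← (1−ω)·0.000 + ω·2.778 = 3.611
  q: GS value = (11 - (3.4)·3.611) / (-7.4) = 0.173;  q ← (1−ω)·0.000 + ω·0.173 = 0.225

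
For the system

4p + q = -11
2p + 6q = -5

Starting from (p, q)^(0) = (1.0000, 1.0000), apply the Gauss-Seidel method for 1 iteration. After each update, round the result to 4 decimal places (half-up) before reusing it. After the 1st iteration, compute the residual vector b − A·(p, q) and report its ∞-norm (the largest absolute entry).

0.8333

Iteration 1:
  p = (-11 - (1)·1.0000) / (4) = -3.0000
  q = (-5 - (2)·-3.0000) / (6) = 0.1667
Residual b − A·x = (0.8333, -0.0002); ∞-norm = 0.8333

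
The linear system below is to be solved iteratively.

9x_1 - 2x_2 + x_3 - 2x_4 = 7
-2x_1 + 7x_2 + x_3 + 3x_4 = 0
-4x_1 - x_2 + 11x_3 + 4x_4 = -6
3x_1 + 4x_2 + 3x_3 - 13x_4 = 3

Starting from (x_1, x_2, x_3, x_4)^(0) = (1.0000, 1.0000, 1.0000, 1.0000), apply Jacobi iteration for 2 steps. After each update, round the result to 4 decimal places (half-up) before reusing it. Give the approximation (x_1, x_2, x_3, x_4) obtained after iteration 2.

Iteration 1:
  x_1 = (7 - (-2)·1.0000 - (1)·1.0000 - (-2)·1.0000) / (9) = 1.1111
  x_2 = (0 - (-2)·1.0000 - (1)·1.0000 - (3)·1.0000) / (7) = -0.2857
  x_3 = (-6 - (-4)·1.0000 - (-1)·1.0000 - (4)·1.0000) / (11) = -0.4545
  x_4 = (3 - (3)·1.0000 - (4)·1.0000 - (3)·1.0000) / (-13) = 0.5385
Iteration 2:
  x_1 = (7 - (-2)·-0.2857 - (1)·-0.4545 - (-2)·0.5385) / (9) = 0.8845
  x_2 = (0 - (-2)·1.1111 - (1)·-0.4545 - (3)·0.5385) / (7) = 0.1516
  x_3 = (-6 - (-4)·1.1111 - (-1)·-0.2857 - (4)·0.5385) / (11) = -0.3632
  x_4 = (3 - (3)·1.1111 - (4)·-0.2857 - (3)·-0.4545) / (-13) = -0.1672

(0.8845, 0.1516, -0.3632, -0.1672)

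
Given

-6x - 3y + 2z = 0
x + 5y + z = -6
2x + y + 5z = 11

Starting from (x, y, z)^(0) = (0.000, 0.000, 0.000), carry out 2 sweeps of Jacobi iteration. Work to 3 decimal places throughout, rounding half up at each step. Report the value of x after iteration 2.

1.333

Iteration 1:
  x = (0 - (-3)·0.000 - (2)·0.000) / (-6) = 0.000
  y = (-6 - (1)·0.000 - (1)·0.000) / (5) = -1.200
  z = (11 - (2)·0.000 - (1)·0.000) / (5) = 2.200
Iteration 2:
  x = (0 - (-3)·-1.200 - (2)·2.200) / (-6) = 1.333
  y = (-6 - (1)·0.000 - (1)·2.200) / (5) = -1.640
  z = (11 - (2)·0.000 - (1)·-1.200) / (5) = 2.440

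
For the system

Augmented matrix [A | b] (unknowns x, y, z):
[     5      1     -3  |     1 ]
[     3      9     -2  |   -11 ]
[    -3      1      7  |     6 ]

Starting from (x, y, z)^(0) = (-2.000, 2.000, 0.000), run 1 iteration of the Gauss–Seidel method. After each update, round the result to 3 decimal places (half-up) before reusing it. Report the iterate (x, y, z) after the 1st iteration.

(-0.200, -1.156, 0.937)

Iteration 1:
  x = (1 - (1)·2.000 - (-3)·0.000) / (5) = -0.200
  y = (-11 - (3)·-0.200 - (-2)·0.000) / (9) = -1.156
  z = (6 - (-3)·-0.200 - (1)·-1.156) / (7) = 0.937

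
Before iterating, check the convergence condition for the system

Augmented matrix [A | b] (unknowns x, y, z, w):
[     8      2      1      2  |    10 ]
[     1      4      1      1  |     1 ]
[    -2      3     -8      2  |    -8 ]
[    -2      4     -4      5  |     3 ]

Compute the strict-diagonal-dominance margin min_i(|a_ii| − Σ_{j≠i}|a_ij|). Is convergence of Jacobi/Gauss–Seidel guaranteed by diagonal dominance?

row 1: |8| − (2+1+2) = 3
row 2: |4| − (1+1+1) = 1
row 3: |-8| − (2+3+2) = 1
row 4: |5| − (2+4+4) = -5
minimum over rows = -5 → not strictly diagonally dominant

-5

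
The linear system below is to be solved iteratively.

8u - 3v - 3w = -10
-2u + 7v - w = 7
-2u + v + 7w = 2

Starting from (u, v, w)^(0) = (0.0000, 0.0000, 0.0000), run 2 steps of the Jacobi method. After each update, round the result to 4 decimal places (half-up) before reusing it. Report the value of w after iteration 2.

Iteration 1:
  u = (-10 - (-3)·0.0000 - (-3)·0.0000) / (8) = -1.2500
  v = (7 - (-2)·0.0000 - (-1)·0.0000) / (7) = 1.0000
  w = (2 - (-2)·0.0000 - (1)·0.0000) / (7) = 0.2857
Iteration 2:
  u = (-10 - (-3)·1.0000 - (-3)·0.2857) / (8) = -0.7679
  v = (7 - (-2)·-1.2500 - (-1)·0.2857) / (7) = 0.6837
  w = (2 - (-2)·-1.2500 - (1)·1.0000) / (7) = -0.2143

-0.2143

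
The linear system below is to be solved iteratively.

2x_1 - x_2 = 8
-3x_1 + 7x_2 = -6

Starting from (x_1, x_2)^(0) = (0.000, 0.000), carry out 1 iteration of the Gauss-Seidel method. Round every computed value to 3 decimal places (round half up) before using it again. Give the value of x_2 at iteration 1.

0.857

Iteration 1:
  x_1 = (8 - (-1)·0.000) / (2) = 4.000
  x_2 = (-6 - (-3)·4.000) / (7) = 0.857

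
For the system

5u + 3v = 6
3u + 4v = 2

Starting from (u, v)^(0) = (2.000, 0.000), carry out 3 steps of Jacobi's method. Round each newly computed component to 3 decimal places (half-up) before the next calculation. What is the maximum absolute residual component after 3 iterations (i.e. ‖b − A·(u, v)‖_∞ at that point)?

1.350

Iteration 1:
  u = (6 - (3)·0.000) / (5) = 1.200
  v = (2 - (3)·2.000) / (4) = -1.000
Iteration 2:
  u = (6 - (3)·-1.000) / (5) = 1.800
  v = (2 - (3)·1.200) / (4) = -0.400
Iteration 3:
  u = (6 - (3)·-0.400) / (5) = 1.440
  v = (2 - (3)·1.800) / (4) = -0.850
Residual b − A·x = (1.350, 1.080); ∞-norm = 1.350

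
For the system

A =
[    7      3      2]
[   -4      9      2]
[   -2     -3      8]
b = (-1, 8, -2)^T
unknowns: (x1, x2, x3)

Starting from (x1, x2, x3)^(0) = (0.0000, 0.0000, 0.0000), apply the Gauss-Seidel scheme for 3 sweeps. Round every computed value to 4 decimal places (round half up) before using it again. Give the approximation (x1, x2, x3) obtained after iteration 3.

Iteration 1:
  x1 = (-1 - (3)·0.0000 - (2)·0.0000) / (7) = -0.1429
  x2 = (8 - (-4)·-0.1429 - (2)·0.0000) / (9) = 0.8254
  x3 = (-2 - (-2)·-0.1429 - (-3)·0.8254) / (8) = 0.0238
Iteration 2:
  x1 = (-1 - (3)·0.8254 - (2)·0.0238) / (7) = -0.5034
  x2 = (8 - (-4)·-0.5034 - (2)·0.0238) / (9) = 0.6599
  x3 = (-2 - (-2)·-0.5034 - (-3)·0.6599) / (8) = -0.1284
Iteration 3:
  x1 = (-1 - (3)·0.6599 - (2)·-0.1284) / (7) = -0.3890
  x2 = (8 - (-4)·-0.3890 - (2)·-0.1284) / (9) = 0.7445
  x3 = (-2 - (-2)·-0.3890 - (-3)·0.7445) / (8) = -0.0681

(-0.3890, 0.7445, -0.0681)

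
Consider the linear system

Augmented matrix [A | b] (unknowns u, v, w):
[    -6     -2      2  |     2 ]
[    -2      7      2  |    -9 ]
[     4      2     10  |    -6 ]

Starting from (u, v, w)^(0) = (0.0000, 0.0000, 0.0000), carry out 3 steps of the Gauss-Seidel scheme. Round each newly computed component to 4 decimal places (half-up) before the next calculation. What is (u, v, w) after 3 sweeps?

Iteration 1:
  u = (2 - (-2)·0.0000 - (2)·0.0000) / (-6) = -0.3333
  v = (-9 - (-2)·-0.3333 - (2)·0.0000) / (7) = -1.3809
  w = (-6 - (4)·-0.3333 - (2)·-1.3809) / (10) = -0.1905
Iteration 2:
  u = (2 - (-2)·-1.3809 - (2)·-0.1905) / (-6) = 0.0635
  v = (-9 - (-2)·0.0635 - (2)·-0.1905) / (7) = -1.2131
  w = (-6 - (4)·0.0635 - (2)·-1.2131) / (10) = -0.3828
Iteration 3:
  u = (2 - (-2)·-1.2131 - (2)·-0.3828) / (-6) = -0.0566
  v = (-9 - (-2)·-0.0566 - (2)·-0.3828) / (7) = -1.1925
  w = (-6 - (4)·-0.0566 - (2)·-1.1925) / (10) = -0.3389

(-0.0566, -1.1925, -0.3389)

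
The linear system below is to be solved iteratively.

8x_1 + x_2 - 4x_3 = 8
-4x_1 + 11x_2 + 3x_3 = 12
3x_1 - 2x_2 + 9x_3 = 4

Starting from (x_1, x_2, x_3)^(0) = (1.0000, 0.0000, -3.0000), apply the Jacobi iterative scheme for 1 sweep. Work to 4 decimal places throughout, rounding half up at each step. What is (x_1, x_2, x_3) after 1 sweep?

(-0.5000, 2.2727, 0.1111)

Iteration 1:
  x_1 = (8 - (1)·0.0000 - (-4)·-3.0000) / (8) = -0.5000
  x_2 = (12 - (-4)·1.0000 - (3)·-3.0000) / (11) = 2.2727
  x_3 = (4 - (3)·1.0000 - (-2)·0.0000) / (9) = 0.1111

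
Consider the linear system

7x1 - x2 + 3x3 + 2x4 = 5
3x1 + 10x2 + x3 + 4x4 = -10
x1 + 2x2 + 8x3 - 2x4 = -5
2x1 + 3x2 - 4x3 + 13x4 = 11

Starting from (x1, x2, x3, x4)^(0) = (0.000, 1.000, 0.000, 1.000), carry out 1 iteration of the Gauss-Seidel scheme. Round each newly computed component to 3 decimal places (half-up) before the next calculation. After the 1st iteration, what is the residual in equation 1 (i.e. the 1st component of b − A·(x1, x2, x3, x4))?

Iteration 1:
  x1 = (5 - (-1)·1.000 - (3)·0.000 - (2)·1.000) / (7) = 0.571
  x2 = (-10 - (3)·0.571 - (1)·0.000 - (4)·1.000) / (10) = -1.571
  x3 = (-5 - (1)·0.571 - (2)·-1.571 - (-2)·1.000) / (8) = -0.054
  x4 = (11 - (2)·0.571 - (3)·-1.571 - (-4)·-0.054) / (13) = 1.104
Residual b − A·x = (-2.614, -0.365, 0.211, 0.003)

-2.614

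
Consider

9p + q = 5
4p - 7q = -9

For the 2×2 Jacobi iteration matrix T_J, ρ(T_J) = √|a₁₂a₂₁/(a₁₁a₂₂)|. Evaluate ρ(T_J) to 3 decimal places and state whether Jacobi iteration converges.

a₁₂a₂₁/(a₁₁a₂₂) = (1)·(4) / ((9)·(-7)) = -0.063492
ρ = √|-0.063492| = √0.063492 = 0.252
ρ < 1, so Jacobi converges

0.252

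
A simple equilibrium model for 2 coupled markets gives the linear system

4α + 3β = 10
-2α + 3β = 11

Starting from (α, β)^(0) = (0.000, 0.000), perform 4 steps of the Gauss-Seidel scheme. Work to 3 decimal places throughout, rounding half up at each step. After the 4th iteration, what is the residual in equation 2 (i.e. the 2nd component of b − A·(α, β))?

Iteration 1:
  α = (10 - (3)·0.000) / (4) = 2.500
  β = (11 - (-2)·2.500) / (3) = 5.333
Iteration 2:
  α = (10 - (3)·5.333) / (4) = -1.500
  β = (11 - (-2)·-1.500) / (3) = 2.667
Iteration 3:
  α = (10 - (3)·2.667) / (4) = 0.500
  β = (11 - (-2)·0.500) / (3) = 4.000
Iteration 4:
  α = (10 - (3)·4.000) / (4) = -0.500
  β = (11 - (-2)·-0.500) / (3) = 3.333
Residual b − A·x = (2.001, 0.001)

0.001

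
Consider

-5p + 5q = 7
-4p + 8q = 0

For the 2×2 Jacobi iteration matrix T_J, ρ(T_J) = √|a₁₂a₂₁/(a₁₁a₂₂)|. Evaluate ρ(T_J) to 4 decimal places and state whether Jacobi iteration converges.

a₁₂a₂₁/(a₁₁a₂₂) = (5)·(-4) / ((-5)·(8)) = 0.500000
ρ = √|0.500000| = √0.500000 = 0.7071
ρ < 1, so Jacobi converges

0.7071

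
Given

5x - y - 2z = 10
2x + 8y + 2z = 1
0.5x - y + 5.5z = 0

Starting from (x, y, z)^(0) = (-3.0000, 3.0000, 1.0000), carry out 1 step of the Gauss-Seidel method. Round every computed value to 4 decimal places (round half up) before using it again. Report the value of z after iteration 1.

-0.4318

Iteration 1:
  x = (10 - (-1)·3.0000 - (-2)·1.0000) / (5) = 3.0000
  y = (1 - (2)·3.0000 - (2)·1.0000) / (8) = -0.8750
  z = (0 - (0.5)·3.0000 - (-1)·-0.8750) / (5.5) = -0.4318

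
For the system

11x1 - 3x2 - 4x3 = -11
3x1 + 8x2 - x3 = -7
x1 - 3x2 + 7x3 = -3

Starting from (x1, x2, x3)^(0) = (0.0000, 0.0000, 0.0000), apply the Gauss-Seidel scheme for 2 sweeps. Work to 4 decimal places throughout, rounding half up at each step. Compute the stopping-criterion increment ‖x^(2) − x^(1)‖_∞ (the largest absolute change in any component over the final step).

0.3182

Iteration 1:
  x1 = (-11 - (-3)·0.0000 - (-4)·0.0000) / (11) = -1.0000
  x2 = (-7 - (3)·-1.0000 - (-1)·0.0000) / (8) = -0.5000
  x3 = (-3 - (1)·-1.0000 - (-3)·-0.5000) / (7) = -0.5000
Iteration 2:
  x1 = (-11 - (-3)·-0.5000 - (-4)·-0.5000) / (11) = -1.3182
  x2 = (-7 - (3)·-1.3182 - (-1)·-0.5000) / (8) = -0.4432
  x3 = (-3 - (1)·-1.3182 - (-3)·-0.4432) / (7) = -0.4302
Change: (-0.3182, 0.0568, 0.0698) → max |·| = 0.3182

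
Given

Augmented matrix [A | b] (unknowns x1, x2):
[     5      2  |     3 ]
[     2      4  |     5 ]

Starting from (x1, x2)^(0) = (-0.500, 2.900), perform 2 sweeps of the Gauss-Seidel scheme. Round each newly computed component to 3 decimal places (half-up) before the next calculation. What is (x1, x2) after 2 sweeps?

Iteration 1:
  x1 = (3 - (2)·2.900) / (5) = -0.560
  x2 = (5 - (2)·-0.560) / (4) = 1.530
Iteration 2:
  x1 = (3 - (2)·1.530) / (5) = -0.012
  x2 = (5 - (2)·-0.012) / (4) = 1.256

(-0.012, 1.256)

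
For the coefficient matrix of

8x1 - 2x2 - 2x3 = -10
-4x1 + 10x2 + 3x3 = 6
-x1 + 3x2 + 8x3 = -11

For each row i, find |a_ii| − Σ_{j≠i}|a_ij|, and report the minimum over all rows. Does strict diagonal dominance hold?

row 1: |8| − (2+2) = 4
row 2: |10| − (4+3) = 3
row 3: |8| − (1+3) = 4
minimum over rows = 3 → strictly diagonally dominant (convergence guaranteed)

3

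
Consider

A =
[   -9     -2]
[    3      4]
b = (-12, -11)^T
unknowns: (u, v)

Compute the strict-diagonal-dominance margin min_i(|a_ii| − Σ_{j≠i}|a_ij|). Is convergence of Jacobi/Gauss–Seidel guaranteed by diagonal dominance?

row 1: |-9| − (2) = 7
row 2: |4| − (3) = 1
minimum over rows = 1 → strictly diagonally dominant (convergence guaranteed)

1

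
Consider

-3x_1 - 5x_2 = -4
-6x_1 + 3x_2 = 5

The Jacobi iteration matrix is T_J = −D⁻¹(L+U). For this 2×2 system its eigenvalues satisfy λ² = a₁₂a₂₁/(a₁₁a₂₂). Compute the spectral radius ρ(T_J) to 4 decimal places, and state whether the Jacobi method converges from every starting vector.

1.8257

a₁₂a₂₁/(a₁₁a₂₂) = (-5)·(-6) / ((-3)·(3)) = -3.333333
ρ = √|-3.333333| = √3.333333 = 1.8257
ρ > 1, so Jacobi diverges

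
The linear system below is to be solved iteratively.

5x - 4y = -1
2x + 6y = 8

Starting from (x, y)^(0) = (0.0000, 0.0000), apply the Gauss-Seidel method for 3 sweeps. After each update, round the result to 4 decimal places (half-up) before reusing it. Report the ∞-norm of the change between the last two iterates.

0.2986

Iteration 1:
  x = (-1 - (-4)·0.0000) / (5) = -0.2000
  y = (8 - (2)·-0.2000) / (6) = 1.4000
Iteration 2:
  x = (-1 - (-4)·1.4000) / (5) = 0.9200
  y = (8 - (2)·0.9200) / (6) = 1.0267
Iteration 3:
  x = (-1 - (-4)·1.0267) / (5) = 0.6214
  y = (8 - (2)·0.6214) / (6) = 1.1262
Change: (-0.2986, 0.0995) → max |·| = 0.2986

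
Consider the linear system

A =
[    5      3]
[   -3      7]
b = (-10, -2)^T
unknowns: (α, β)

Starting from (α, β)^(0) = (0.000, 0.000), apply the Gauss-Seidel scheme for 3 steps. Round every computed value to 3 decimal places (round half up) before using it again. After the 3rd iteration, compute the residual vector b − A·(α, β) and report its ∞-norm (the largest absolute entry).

Iteration 1:
  α = (-10 - (3)·0.000) / (5) = -2.000
  β = (-2 - (-3)·-2.000) / (7) = -1.143
Iteration 2:
  α = (-10 - (3)·-1.143) / (5) = -1.314
  β = (-2 - (-3)·-1.314) / (7) = -0.849
Iteration 3:
  α = (-10 - (3)·-0.849) / (5) = -1.491
  β = (-2 - (-3)·-1.491) / (7) = -0.925
Residual b − A·x = (0.230, 0.002); ∞-norm = 0.230

0.230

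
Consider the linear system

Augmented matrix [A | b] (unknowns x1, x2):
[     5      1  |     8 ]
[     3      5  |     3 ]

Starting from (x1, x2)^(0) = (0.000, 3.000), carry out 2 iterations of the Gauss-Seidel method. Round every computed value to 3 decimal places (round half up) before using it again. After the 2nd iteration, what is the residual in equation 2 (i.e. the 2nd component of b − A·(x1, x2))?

Iteration 1:
  x1 = (8 - (1)·3.000) / (5) = 1.000
  x2 = (3 - (3)·1.000) / (5) = 0.000
Iteration 2:
  x1 = (8 - (1)·0.000) / (5) = 1.600
  x2 = (3 - (3)·1.600) / (5) = -0.360
Residual b − A·x = (0.360, 0.000)

0.000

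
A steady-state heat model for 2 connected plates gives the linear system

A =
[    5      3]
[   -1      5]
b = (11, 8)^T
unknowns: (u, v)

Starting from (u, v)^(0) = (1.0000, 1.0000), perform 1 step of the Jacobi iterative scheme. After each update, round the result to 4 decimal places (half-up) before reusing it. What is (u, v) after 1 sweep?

Iteration 1:
  u = (11 - (3)·1.0000) / (5) = 1.6000
  v = (8 - (-1)·1.0000) / (5) = 1.8000

(1.6000, 1.8000)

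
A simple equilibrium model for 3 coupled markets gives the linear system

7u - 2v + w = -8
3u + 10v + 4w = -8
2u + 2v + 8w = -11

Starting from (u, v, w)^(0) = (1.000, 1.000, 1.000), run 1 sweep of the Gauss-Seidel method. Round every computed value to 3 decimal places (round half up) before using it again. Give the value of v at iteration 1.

-0.900

Iteration 1:
  u = (-8 - (-2)·1.000 - (1)·1.000) / (7) = -1.000
  v = (-8 - (3)·-1.000 - (4)·1.000) / (10) = -0.900
  w = (-11 - (2)·-1.000 - (2)·-0.900) / (8) = -0.900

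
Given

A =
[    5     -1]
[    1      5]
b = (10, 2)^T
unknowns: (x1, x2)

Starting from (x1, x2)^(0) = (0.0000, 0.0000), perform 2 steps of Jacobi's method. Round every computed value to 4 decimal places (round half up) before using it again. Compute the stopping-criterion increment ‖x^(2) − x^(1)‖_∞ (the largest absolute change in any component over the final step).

Iteration 1:
  x1 = (10 - (-1)·0.0000) / (5) = 2.0000
  x2 = (2 - (1)·0.0000) / (5) = 0.4000
Iteration 2:
  x1 = (10 - (-1)·0.4000) / (5) = 2.0800
  x2 = (2 - (1)·2.0000) / (5) = 0.0000
Change: (0.0800, -0.4000) → max |·| = 0.4000

0.4000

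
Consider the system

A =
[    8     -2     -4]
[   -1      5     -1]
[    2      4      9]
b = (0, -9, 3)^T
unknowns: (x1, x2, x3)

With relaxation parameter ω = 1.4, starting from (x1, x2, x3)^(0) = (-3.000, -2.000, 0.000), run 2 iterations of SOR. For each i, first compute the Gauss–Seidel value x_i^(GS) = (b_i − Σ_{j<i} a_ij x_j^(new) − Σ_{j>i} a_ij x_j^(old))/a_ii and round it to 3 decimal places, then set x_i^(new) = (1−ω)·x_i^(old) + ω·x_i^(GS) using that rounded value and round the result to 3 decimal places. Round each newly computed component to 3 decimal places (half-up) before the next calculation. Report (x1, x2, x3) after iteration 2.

(0.153, -1.483, 0.824)

Iteration 1:
  x1: GS value = (0 - (-2)·-2.000 - (-4)·0.000) / (8) = -0.500;  x1 ← (1−ω)·-3.000 + ω·-0.500 = 0.500
  x2: GS value = (-9 - (-1)·0.500 - (-1)·0.000) / (5) = -1.700;  x2 ← (1−ω)·-2.000 + ω·-1.700 = -1.580
  x3: GS value = (3 - (2)·0.500 - (4)·-1.580) / (9) = 0.924;  x3 ← (1−ω)·0.000 + ω·0.924 = 1.294
Iteration 2:
  x1: GS value = (0 - (-2)·-1.580 - (-4)·1.294) / (8) = 0.252;  x1 ← (1−ω)·0.500 + ω·0.252 = 0.153
  x2: GS value = (-9 - (-1)·0.153 - (-1)·1.294) / (5) = -1.511;  x2 ← (1−ω)·-1.580 + ω·-1.511 = -1.483
  x3: GS value = (3 - (2)·0.153 - (4)·-1.483) / (9) = 0.958;  x3 ← (1−ω)·1.294 + ω·0.958 = 0.824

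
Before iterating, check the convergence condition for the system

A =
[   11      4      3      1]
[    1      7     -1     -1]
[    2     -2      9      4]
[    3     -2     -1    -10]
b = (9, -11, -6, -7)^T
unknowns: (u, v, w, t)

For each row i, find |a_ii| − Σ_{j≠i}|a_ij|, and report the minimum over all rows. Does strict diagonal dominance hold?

1

row 1: |11| − (4+3+1) = 3
row 2: |7| − (1+1+1) = 4
row 3: |9| − (2+2+4) = 1
row 4: |-10| − (3+2+1) = 4
minimum over rows = 1 → strictly diagonally dominant (convergence guaranteed)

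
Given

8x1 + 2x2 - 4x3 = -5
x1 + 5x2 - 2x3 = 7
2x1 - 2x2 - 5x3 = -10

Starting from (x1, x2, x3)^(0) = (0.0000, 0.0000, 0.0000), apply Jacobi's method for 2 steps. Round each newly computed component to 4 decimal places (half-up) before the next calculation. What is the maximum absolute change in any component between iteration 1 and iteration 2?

Iteration 1:
  x1 = (-5 - (2)·0.0000 - (-4)·0.0000) / (8) = -0.6250
  x2 = (7 - (1)·0.0000 - (-2)·0.0000) / (5) = 1.4000
  x3 = (-10 - (2)·0.0000 - (-2)·0.0000) / (-5) = 2.0000
Iteration 2:
  x1 = (-5 - (2)·1.4000 - (-4)·2.0000) / (8) = 0.0250
  x2 = (7 - (1)·-0.6250 - (-2)·2.0000) / (5) = 2.3250
  x3 = (-10 - (2)·-0.6250 - (-2)·1.4000) / (-5) = 1.1900
Change: (0.6500, 0.9250, -0.8100) → max |·| = 0.9250

0.9250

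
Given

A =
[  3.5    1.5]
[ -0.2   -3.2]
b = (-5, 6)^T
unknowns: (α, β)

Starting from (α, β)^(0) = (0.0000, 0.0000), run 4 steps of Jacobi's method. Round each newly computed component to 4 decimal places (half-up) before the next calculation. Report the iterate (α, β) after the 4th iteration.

Iteration 1:
  α = (-5 - (1.5)·0.0000) / (3.5) = -1.4286
  β = (6 - (-0.2)·0.0000) / (-3.2) = -1.8750
Iteration 2:
  α = (-5 - (1.5)·-1.8750) / (3.5) = -0.6250
  β = (6 - (-0.2)·-1.4286) / (-3.2) = -1.7857
Iteration 3:
  α = (-5 - (1.5)·-1.7857) / (3.5) = -0.6633
  β = (6 - (-0.2)·-0.6250) / (-3.2) = -1.8359
Iteration 4:
  α = (-5 - (1.5)·-1.8359) / (3.5) = -0.6418
  β = (6 - (-0.2)·-0.6633) / (-3.2) = -1.8335

(-0.6418, -1.8335)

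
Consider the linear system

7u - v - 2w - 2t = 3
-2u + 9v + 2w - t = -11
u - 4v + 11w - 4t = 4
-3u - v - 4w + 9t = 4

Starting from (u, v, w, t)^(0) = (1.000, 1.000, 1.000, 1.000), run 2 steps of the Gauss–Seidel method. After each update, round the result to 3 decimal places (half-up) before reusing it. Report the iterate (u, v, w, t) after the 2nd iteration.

(0.571, -1.057, 0.221, 0.616)

Iteration 1:
  u = (3 - (-1)·1.000 - (-2)·1.000 - (-2)·1.000) / (7) = 1.143
  v = (-11 - (-2)·1.143 - (2)·1.000 - (-1)·1.000) / (9) = -1.079
  w = (4 - (1)·1.143 - (-4)·-1.079 - (-4)·1.000) / (11) = 0.231
  t = (4 - (-3)·1.143 - (-1)·-1.079 - (-4)·0.231) / (9) = 0.808
Iteration 2:
  u = (3 - (-1)·-1.079 - (-2)·0.231 - (-2)·0.808) / (7) = 0.571
  v = (-11 - (-2)·0.571 - (2)·0.231 - (-1)·0.808) / (9) = -1.057
  w = (4 - (1)·0.571 - (-4)·-1.057 - (-4)·0.808) / (11) = 0.221
  t = (4 - (-3)·0.571 - (-1)·-1.057 - (-4)·0.221) / (9) = 0.616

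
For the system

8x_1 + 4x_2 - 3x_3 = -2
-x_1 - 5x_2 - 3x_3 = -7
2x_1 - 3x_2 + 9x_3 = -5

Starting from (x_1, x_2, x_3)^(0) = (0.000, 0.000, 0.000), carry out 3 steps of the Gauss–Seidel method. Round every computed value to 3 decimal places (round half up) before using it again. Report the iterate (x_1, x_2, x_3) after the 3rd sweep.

(-0.979, 1.477, 0.154)

Iteration 1:
  x_1 = (-2 - (4)·0.000 - (-3)·0.000) / (8) = -0.250
  x_2 = (-7 - (-1)·-0.250 - (-3)·0.000) / (-5) = 1.450
  x_3 = (-5 - (2)·-0.250 - (-3)·1.450) / (9) = -0.017
Iteration 2:
  x_1 = (-2 - (4)·1.450 - (-3)·-0.017) / (8) = -0.981
  x_2 = (-7 - (-1)·-0.981 - (-3)·-0.017) / (-5) = 1.606
  x_3 = (-5 - (2)·-0.981 - (-3)·1.606) / (9) = 0.198
Iteration 3:
  x_1 = (-2 - (4)·1.606 - (-3)·0.198) / (8) = -0.979
  x_2 = (-7 - (-1)·-0.979 - (-3)·0.198) / (-5) = 1.477
  x_3 = (-5 - (2)·-0.979 - (-3)·1.477) / (9) = 0.154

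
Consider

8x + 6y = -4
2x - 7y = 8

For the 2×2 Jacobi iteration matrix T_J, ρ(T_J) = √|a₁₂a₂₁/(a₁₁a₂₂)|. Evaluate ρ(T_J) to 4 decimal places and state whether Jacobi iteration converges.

a₁₂a₂₁/(a₁₁a₂₂) = (6)·(2) / ((8)·(-7)) = -0.214286
ρ = √|-0.214286| = √0.214286 = 0.4629
ρ < 1, so Jacobi converges

0.4629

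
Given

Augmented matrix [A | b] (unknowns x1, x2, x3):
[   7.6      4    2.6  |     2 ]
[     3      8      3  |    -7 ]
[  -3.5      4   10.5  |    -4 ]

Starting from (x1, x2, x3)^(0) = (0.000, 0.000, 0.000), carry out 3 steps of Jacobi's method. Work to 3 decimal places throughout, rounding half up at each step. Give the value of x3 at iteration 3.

0.220

Iteration 1:
  x1 = (2 - (4)·0.000 - (2.6)·0.000) / (7.6) = 0.263
  x2 = (-7 - (3)·0.000 - (3)·0.000) / (8) = -0.875
  x3 = (-4 - (-3.5)·0.000 - (4)·0.000) / (10.5) = -0.381
Iteration 2:
  x1 = (2 - (4)·-0.875 - (2.6)·-0.381) / (7.6) = 0.854
  x2 = (-7 - (3)·0.263 - (3)·-0.381) / (8) = -0.831
  x3 = (-4 - (-3.5)·0.263 - (4)·-0.875) / (10.5) = 0.040
Iteration 3:
  x1 = (2 - (4)·-0.831 - (2.6)·0.040) / (7.6) = 0.687
  x2 = (-7 - (3)·0.854 - (3)·0.040) / (8) = -1.210
  x3 = (-4 - (-3.5)·0.854 - (4)·-0.831) / (10.5) = 0.220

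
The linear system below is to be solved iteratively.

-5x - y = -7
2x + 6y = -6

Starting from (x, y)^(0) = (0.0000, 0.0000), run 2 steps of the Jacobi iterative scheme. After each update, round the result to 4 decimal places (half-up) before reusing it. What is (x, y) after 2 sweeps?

Iteration 1:
  x = (-7 - (-1)·0.0000) / (-5) = 1.4000
  y = (-6 - (2)·0.0000) / (6) = -1.0000
Iteration 2:
  x = (-7 - (-1)·-1.0000) / (-5) = 1.6000
  y = (-6 - (2)·1.4000) / (6) = -1.4667

(1.6000, -1.4667)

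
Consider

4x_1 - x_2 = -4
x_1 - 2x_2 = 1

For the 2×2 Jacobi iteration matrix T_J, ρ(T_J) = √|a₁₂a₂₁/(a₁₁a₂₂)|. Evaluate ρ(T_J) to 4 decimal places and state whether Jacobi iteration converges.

a₁₂a₂₁/(a₁₁a₂₂) = (-1)·(1) / ((4)·(-2)) = 0.125000
ρ = √|0.125000| = √0.125000 = 0.3536
ρ < 1, so Jacobi converges

0.3536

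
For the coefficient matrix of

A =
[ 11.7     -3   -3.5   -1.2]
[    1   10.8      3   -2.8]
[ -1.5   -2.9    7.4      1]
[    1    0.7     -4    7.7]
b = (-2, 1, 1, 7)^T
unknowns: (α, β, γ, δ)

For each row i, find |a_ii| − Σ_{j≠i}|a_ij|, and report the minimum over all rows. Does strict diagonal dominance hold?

2

row 1: |11.7| − (3+3.5+1.2) = 4
row 2: |10.8| − (1+3+2.8) = 4
row 3: |7.4| − (1.5+2.9+1) = 2
row 4: |7.7| − (1+0.7+4) = 2
minimum over rows = 2 → strictly diagonally dominant (convergence guaranteed)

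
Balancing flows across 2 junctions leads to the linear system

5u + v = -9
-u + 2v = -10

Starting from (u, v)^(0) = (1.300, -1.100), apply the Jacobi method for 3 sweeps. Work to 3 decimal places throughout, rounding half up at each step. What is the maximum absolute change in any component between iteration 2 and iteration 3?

0.325

Iteration 1:
  u = (-9 - (1)·-1.100) / (5) = -1.580
  v = (-10 - (-1)·1.300) / (2) = -4.350
Iteration 2:
  u = (-9 - (1)·-4.350) / (5) = -0.930
  v = (-10 - (-1)·-1.580) / (2) = -5.790
Iteration 3:
  u = (-9 - (1)·-5.790) / (5) = -0.642
  v = (-10 - (-1)·-0.930) / (2) = -5.465
Change: (0.288, 0.325) → max |·| = 0.325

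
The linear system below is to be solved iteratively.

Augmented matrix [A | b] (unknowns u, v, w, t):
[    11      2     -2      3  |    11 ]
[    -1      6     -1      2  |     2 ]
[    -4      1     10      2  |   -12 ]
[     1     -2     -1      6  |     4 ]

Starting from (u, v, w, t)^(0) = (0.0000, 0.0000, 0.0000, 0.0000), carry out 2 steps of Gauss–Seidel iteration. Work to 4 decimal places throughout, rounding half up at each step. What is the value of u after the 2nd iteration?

0.6114

Iteration 1:
  u = (11 - (2)·0.0000 - (-2)·0.0000 - (3)·0.0000) / (11) = 1.0000
  v = (2 - (-1)·1.0000 - (-1)·0.0000 - (2)·0.0000) / (6) = 0.5000
  w = (-12 - (-4)·1.0000 - (1)·0.5000 - (2)·0.0000) / (10) = -0.8500
  t = (4 - (1)·1.0000 - (-2)·0.5000 - (-1)·-0.8500) / (6) = 0.5250
Iteration 2:
  u = (11 - (2)·0.5000 - (-2)·-0.8500 - (3)·0.5250) / (11) = 0.6114
  v = (2 - (-1)·0.6114 - (-1)·-0.8500 - (2)·0.5250) / (6) = 0.1186
  w = (-12 - (-4)·0.6114 - (1)·0.1186 - (2)·0.5250) / (10) = -1.0723
  t = (4 - (1)·0.6114 - (-2)·0.1186 - (-1)·-1.0723) / (6) = 0.4256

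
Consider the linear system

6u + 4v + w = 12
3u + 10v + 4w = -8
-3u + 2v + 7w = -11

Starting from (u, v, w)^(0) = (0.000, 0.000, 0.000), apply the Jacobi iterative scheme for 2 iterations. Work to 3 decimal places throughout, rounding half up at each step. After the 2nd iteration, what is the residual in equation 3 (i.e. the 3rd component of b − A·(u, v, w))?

2.331

Iteration 1:
  u = (12 - (4)·0.000 - (1)·0.000) / (6) = 2.000
  v = (-8 - (3)·0.000 - (4)·0.000) / (10) = -0.800
  w = (-11 - (-3)·0.000 - (2)·0.000) / (7) = -1.571
Iteration 2:
  u = (12 - (4)·-0.800 - (1)·-1.571) / (6) = 2.795
  v = (-8 - (3)·2.000 - (4)·-1.571) / (10) = -0.772
  w = (-11 - (-3)·2.000 - (2)·-0.800) / (7) = -0.486
Residual b − A·x = (-1.196, -6.721, 2.331)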